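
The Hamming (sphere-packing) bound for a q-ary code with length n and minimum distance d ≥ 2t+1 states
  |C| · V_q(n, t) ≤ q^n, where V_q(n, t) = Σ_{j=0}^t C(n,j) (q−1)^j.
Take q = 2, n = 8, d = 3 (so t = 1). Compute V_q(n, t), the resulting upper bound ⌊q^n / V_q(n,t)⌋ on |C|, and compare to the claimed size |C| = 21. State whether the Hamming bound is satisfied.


V_q(n, t) = 9, q^n = 256, Hamming bound = 28, |C| = 21 ≤ bound (satisfied).

Step 1: Compute V_q(n, t) = Σ_{j=0}^1 C(n, j) (q−1)^j.
  j = 0: C(8,0)·(1)^0 = 1·1 = 1.
  j = 1: C(8,1)·(1)^1 = 8·1 = 8.
  V_q(n, t) = 1 + 8 = 9.
Step 2: q^n = 2^8 = 256.
Step 3: Hamming bound ⌊q^n / V_q(n,t)⌋ = ⌊256/9⌋ = 28.
Step 4: Compare |C| = 21 to 28: satisfied.
The claimed |C| lies below the Hamming bound.


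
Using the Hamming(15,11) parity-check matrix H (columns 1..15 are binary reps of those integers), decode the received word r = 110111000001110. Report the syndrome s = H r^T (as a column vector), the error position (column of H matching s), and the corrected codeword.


s = (1, 0, 1, 1)^T, error position = 11, corrected codeword c = 110111000011110

Compute s = H r^T mod 2 one row at a time:
  s_1 = 0 + 0 + 0 + 0 + 1 + 1 + 1 + 0 = 3 ≡ 1 (mod 2).
  s_2 = 1 + 1 + 1 + 0 + 1 + 1 + 1 + 0 = 6 ≡ 0 (mod 2).
  s_3 = 1 + 0 + 1 + 0 + 0 + 0 + 1 + 0 = 3 ≡ 1 (mod 2).
  s_4 = 1 + 0 + 1 + 0 + 0 + 0 + 1 + 0 = 3 ≡ 1 (mod 2).
s = (1, 0, 1, 1)^T — this equals column 11 of H (binary 1011), so error is at position 11.
Correct: flip bit 11 of r = 110111000001110 to get c = 110111000011110.


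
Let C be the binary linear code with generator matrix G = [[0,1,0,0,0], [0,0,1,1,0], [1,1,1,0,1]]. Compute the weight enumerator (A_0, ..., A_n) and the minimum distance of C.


Weight distribution: A_0 = 1, A_1 = 1, A_2 = 1, A_3 = 3, A_4 = 2. Minimum distance d = 1.

Enumerate all 2^3 = 8 messages m ∈ F_2^3.
For each, compute codeword c = mG in F_2^5, then tally its weight.
  m = 000 → c = 00000, weight = 0.
  m = 100 → c = 01000, weight = 1.
  m = 010 → c = 00110, weight = 2.
  m = 110 → c = 01110, weight = 3.
  m = 001 → c = 11101, weight = 4.
  m = 101 → c = 10101, weight = 3.
  m = 011 → c = 11011, weight = 4.
  m = 111 → c = 10011, weight = 3.
Tally weights:
  weight 0: 1 codewords.
  weight 1: 1 codewords.
  weight 2: 1 codewords.
  weight 3: 3 codewords.
  weight 4: 2 codewords.
Minimum distance d = smallest w > 0 with A_w > 0 = 1.
Sanity: Σ A_w = 8 = 2^3 = 8 ✓.


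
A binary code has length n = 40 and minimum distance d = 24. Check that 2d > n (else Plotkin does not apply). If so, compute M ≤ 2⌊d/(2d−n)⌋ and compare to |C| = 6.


Plotkin bound M ≤ 6; given |C| = 6 ≤ bound (satisfied).

Check applicability: 2d = 48, n = 40.
2d − n = 8 > 0, so Plotkin applies.
Compute d/(2d−n) = 24/8 ≈ 3.0000.
⌊d/(2d−n)⌋ = 3.
Plotkin bound: M ≤ 2·3 = 6.
Given |C| = 6, check: satisfied.
This |C| is at the Plotkin bound.


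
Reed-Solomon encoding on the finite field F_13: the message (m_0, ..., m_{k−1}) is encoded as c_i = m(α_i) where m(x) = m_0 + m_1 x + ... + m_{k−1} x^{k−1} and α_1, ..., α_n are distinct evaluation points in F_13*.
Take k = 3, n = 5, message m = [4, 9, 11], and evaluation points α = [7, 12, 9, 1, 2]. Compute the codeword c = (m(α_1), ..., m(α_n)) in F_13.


c = [8, 6, 1, 11, 1]

Message polynomial: m(x) = 4 + 9·x + 11·x^2 (mod 13).
For each evaluation point α_i, compute m(α_i) mod 13:
  α_1 = 7: Horner steps 11 → 8 → 8, so m(7) = 8.
  α_2 = 12: Horner steps 11 → 11 → 6, so m(12) = 6.
  α_3 = 9: Horner steps 11 → 4 → 1, so m(9) = 1.
  α_4 = 1: Horner steps 11 → 7 → 11, so m(1) = 11.
  α_5 = 2: Horner steps 11 → 5 → 1, so m(2) = 1.
Codeword c = [8, 6, 1, 11, 1] ∈ F_13^5.


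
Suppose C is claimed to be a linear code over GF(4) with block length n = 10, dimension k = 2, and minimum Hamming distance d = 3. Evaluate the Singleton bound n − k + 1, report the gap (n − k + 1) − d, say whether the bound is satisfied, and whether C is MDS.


Singleton RHS = n − k + 1 = 9, slack = 6, bound satisfied, not MDS.

Singleton bound: d ≤ n − k + 1.
Here n = 10, k = 2, so n − k + 1 = 9.
Given d = 3, check d ≤ 9: YES.
Slack = (n − k + 1) − d = 6.
The code is NOT MDS (slack = 6 > 0).
Description: the claimed parameters are [10, 2, 3]_4; such a code would be non-MDS.


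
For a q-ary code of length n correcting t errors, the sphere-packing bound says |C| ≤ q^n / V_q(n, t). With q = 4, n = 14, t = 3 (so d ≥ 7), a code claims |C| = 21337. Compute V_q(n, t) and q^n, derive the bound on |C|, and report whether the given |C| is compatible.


V_q(n, t) = 10690, q^n = 268435456, Hamming bound = 25110, |C| = 21337 ≤ bound (satisfied).

Step 1: Compute V_q(n, t) = Σ_{j=0}^3 C(n, j) (q−1)^j.
  j = 0: C(14,0)·(3)^0 = 1·1 = 1.
  j = 1: C(14,1)·(3)^1 = 14·3 = 42.
  j = 2: C(14,2)·(3)^2 = 91·9 = 819.
  j = 3: C(14,3)·(3)^3 = 364·27 = 9828.
  V_q(n, t) = 1 + 42 + 819 + 9828 = 10690.
Step 2: q^n = 4^14 = 268435456.
Step 3: Hamming bound ⌊q^n / V_q(n,t)⌋ = ⌊268435456/10690⌋ = 25110.
Step 4: Compare |C| = 21337 to 25110: satisfied.
The claimed |C| lies below the Hamming bound.


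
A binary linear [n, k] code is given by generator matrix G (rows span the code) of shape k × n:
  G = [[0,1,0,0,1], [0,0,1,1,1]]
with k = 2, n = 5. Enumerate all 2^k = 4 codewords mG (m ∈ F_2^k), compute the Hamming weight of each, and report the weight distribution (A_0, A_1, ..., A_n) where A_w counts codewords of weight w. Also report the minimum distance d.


Weight distribution: A_0 = 1, A_2 = 1, A_3 = 2. Minimum distance d = 2.

Enumerate all 2^2 = 4 messages m ∈ F_2^2.
For each, compute codeword c = mG in F_2^5, then tally its weight.
  m = 00 → c = 00000, weight = 0.
  m = 10 → c = 01001, weight = 2.
  m = 01 → c = 00111, weight = 3.
  m = 11 → c = 01110, weight = 3.
Tally weights:
  weight 0: 1 codewords.
  weight 2: 1 codewords.
  weight 3: 2 codewords.
Minimum distance d = smallest w > 0 with A_w > 0 = 2.
Sanity: Σ A_w = 4 = 2^2 = 4 ✓.


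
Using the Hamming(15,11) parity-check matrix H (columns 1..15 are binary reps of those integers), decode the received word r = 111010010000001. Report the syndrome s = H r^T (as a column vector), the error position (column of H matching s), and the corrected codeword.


s = (0, 0, 1, 0)^T, error position = 2, corrected codeword c = 101010010000001

Compute s = H r^T mod 2 one row at a time:
  s_1 = 1 + 0 + 0 + 0 + 0 + 0 + 0 + 1 = 2 ≡ 0 (mod 2).
  s_2 = 0 + 1 + 0 + 0 + 0 + 0 + 0 + 1 = 2 ≡ 0 (mod 2).
  s_3 = 1 + 1 + 0 + 0 + 0 + 0 + 0 + 1 = 3 ≡ 1 (mod 2).
  s_4 = 1 + 1 + 1 + 0 + 0 + 0 + 0 + 1 = 4 ≡ 0 (mod 2).
s = (0, 0, 1, 0)^T — this equals column 2 of H (binary 0010), so error is at position 2.
Correct: flip bit 2 of r = 111010010000001 to get c = 101010010000001.


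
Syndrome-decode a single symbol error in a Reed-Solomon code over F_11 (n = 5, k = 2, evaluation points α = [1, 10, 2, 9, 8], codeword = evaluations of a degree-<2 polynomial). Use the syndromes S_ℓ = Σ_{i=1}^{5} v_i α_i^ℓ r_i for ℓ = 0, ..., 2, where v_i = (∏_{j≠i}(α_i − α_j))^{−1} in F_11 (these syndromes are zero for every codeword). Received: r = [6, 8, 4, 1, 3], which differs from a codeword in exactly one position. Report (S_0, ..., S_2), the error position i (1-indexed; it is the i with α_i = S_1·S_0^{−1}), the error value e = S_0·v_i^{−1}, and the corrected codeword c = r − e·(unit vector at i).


S = (9, 2, 9), error at position 2, error magnitude e = 9, c = [6, 10, 4, 1, 3].

Step 1: column multipliers v_i = (∏_{j≠i}(α_i − α_j))^{−1} mod 11.
  i = 1 (α = 1): (1−10)(1−2)(1−9)(1−8) = (−9)·(−1)·(−8)·(−7) = 504 ≡ 9, so v_1 = 9^{−1} = 5 (mod 11).
  i = 2 (α = 10): (10−1)(10−2)(10−9)(10−8) = 9·8·1·2 = 144 ≡ 1, so v_2 = 1^{−1} = 1 (mod 11).
  i = 3 (α = 2): (2−1)(2−10)(2−9)(2−8) = 1·(−8)·(−7)·(−6) = −336 ≡ 5, so v_3 = 5^{−1} = 9 (mod 11).
  i = 4 (α = 9): (9−1)(9−10)(9−2)(9−8) = 8·(−1)·7·1 = −56 ≡ 10, so v_4 = 10^{−1} = 10 (mod 11).
  i = 5 (α = 8): (8−1)(8−10)(8−2)(8−9) = 7·(−2)·6·(−1) = 84 ≡ 7, so v_5 = 7^{−1} = 8 (mod 11).
  v = [5, 1, 9, 10, 8].
Step 2: syndromes of r = [6, 8, 4, 1, 3] (all sums mod 11).
  S_0 = Σ v_i r_i = 5·6 + 1·8 + 9·4 + 10·1 + 8·3 = 108 ≡ 9.
  S_1 = Σ v_i α_i r_i = 5·1·6 + 1·10·8 + 9·2·4 + 10·9·1 + 8·8·3 = 464 ≡ 2.
  α_i^2 mod 11 = [1, 1, 4, 4, 9].
  S_2 = Σ v_i α_i^2 r_i = 5·1·6 + 1·1·8 + 9·4·4 + 10·4·1 + 8·9·3 = 438 ≡ 9.
  S = (9, 2, 9) ≠ 0, so r is not a codeword (an error is present).
Step 3: locate the error. For a single error e at position i, S_ℓ = v_i·e·α_i^ℓ, so α_err = S_1/S_0.
  S_0^{−1} = 9^{−1} = 5 (mod 11), so α_err = 2·5 = 10 ≡ 10 = α_2. Error position i = 2.
  Consistency check: S_2/S_1 = 9·6 = 54 ≡ 10 = α_err ✓ (single-error assumption holds).
Step 4: error magnitude e = S_0/v_2 = S_0·∏_{j≠2}(α_2 − α_j) = 9·1 = 9 ≡ 9 (mod 11).
Step 5: correct position 2: c_2 = r_2 − e = 8 − 9 ≡ 10 (mod 11). Hence c = [6, 10, 4, 1, 3].
  Check: interpolating c through the α_i gives m(x) = 8 + 9·x (degree < 2) with m(α_i) = c_i for every i, so c is indeed a codeword.


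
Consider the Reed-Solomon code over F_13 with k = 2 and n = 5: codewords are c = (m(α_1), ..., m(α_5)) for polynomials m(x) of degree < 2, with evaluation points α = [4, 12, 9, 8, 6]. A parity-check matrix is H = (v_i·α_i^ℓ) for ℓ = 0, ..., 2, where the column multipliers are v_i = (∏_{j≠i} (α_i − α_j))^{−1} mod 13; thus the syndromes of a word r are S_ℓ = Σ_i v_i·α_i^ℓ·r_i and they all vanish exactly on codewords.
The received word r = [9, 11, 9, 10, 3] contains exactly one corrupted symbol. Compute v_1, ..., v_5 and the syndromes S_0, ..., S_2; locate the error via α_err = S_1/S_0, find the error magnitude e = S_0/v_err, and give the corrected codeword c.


S = (4, 10, 12), error at position 3, error magnitude e = 2, c = [9, 11, 7, 10, 3].

Step 1: column multipliers v_i = (∏_{j≠i}(α_i − α_j))^{−1} mod 13.
  i = 1 (α = 4): (4−12)(4−9)(4−8)(4−6) = (−8)·(−5)·(−4)·(−2) = 320 ≡ 8, so v_1 = 8^{−1} = 5 (mod 13).
  i = 2 (α = 12): (12−4)(12−9)(12−8)(12−6) = 8·3·4·6 = 576 ≡ 4, so v_2 = 4^{−1} = 10 (mod 13).
  i = 3 (α = 9): (9−4)(9−12)(9−8)(9−6) = 5·(−3)·1·3 = −45 ≡ 7, so v_3 = 7^{−1} = 2 (mod 13).
  i = 4 (α = 8): (8−4)(8−12)(8−9)(8−6) = 4·(−4)·(−1)·2 = 32 ≡ 6, so v_4 = 6^{−1} = 11 (mod 13).
  i = 5 (α = 6): (6−4)(6−12)(6−9)(6−8) = 2·(−6)·(−3)·(−2) = −72 ≡ 6, so v_5 = 6^{−1} = 11 (mod 13).
  v = [5, 10, 2, 11, 11].
Step 2: syndromes of r = [9, 11, 9, 10, 3] (all sums mod 13).
  S_0 = Σ v_i r_i = 5·9 + 10·11 + 2·9 + 11·10 + 11·3 = 316 ≡ 4.
  S_1 = Σ v_i α_i r_i = 5·4·9 + 10·12·11 + 2·9·9 + 11·8·10 + 11·6·3 = 2740 ≡ 10.
  α_i^2 mod 13 = [3, 1, 3, 12, 10].
  S_2 = Σ v_i α_i^2 r_i = 5·3·9 + 10·1·11 + 2·3·9 + 11·12·10 + 11·10·3 = 1949 ≡ 12.
  S = (4, 10, 12) ≠ 0, so r is not a codeword (an error is present).
Step 3: locate the error. For a single error e at position i, S_ℓ = v_i·e·α_i^ℓ, so α_err = S_1/S_0.
  S_0^{−1} = 4^{−1} = 10 (mod 13), so α_err = 10·10 = 100 ≡ 9 = α_3. Error position i = 3.
  Consistency check: S_2/S_1 = 12·4 = 48 ≡ 9 = α_err ✓ (single-error assumption holds).
Step 4: error magnitude e = S_0/v_3 = S_0·∏_{j≠3}(α_3 − α_j) = 4·7 = 28 ≡ 2 (mod 13).
Step 5: correct position 3: c_3 = r_3 − e = 9 − 2 ≡ 7 (mod 13). Hence c = [9, 11, 7, 10, 3].
  Check: interpolating c through the α_i gives m(x) = 8 + 10·x (degree < 2) with m(α_i) = c_i for every i, so c is indeed a codeword.


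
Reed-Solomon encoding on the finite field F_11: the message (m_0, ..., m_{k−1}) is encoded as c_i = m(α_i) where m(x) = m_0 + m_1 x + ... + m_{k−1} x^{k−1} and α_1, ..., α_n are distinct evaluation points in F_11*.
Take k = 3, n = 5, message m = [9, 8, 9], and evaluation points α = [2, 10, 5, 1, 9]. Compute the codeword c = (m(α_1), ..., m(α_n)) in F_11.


c = [6, 10, 10, 4, 7]

Message polynomial: m(x) = 9 + 8·x + 9·x^2 (mod 11).
For each evaluation point α_i, compute m(α_i) mod 11:
  α_1 = 2: Horner steps 9 → 4 → 6, so m(2) = 6.
  α_2 = 10: Horner steps 9 → 10 → 10, so m(10) = 10.
  α_3 = 5: Horner steps 9 → 9 → 10, so m(5) = 10.
  α_4 = 1: Horner steps 9 → 6 → 4, so m(1) = 4.
  α_5 = 9: Horner steps 9 → 1 → 7, so m(9) = 7.
Codeword c = [6, 10, 10, 4, 7] ∈ F_11^5.


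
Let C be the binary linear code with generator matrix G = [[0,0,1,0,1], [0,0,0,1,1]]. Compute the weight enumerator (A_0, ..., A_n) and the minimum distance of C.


Weight distribution: A_0 = 1, A_2 = 3. Minimum distance d = 2.

Enumerate all 2^2 = 4 messages m ∈ F_2^2.
For each, compute codeword c = mG in F_2^5, then tally its weight.
  m = 00 → c = 00000, weight = 0.
  m = 10 → c = 00101, weight = 2.
  m = 01 → c = 00011, weight = 2.
  m = 11 → c = 00110, weight = 2.
Tally weights:
  weight 0: 1 codewords.
  weight 2: 3 codewords.
Minimum distance d = smallest w > 0 with A_w > 0 = 2.
Sanity: Σ A_w = 4 = 2^2 = 4 ✓.


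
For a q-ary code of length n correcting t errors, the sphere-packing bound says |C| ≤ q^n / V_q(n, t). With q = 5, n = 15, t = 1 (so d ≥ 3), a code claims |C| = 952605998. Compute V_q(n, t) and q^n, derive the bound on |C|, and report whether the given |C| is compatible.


V_q(n, t) = 61, q^n = 30517578125, Hamming bound = 500288165, |C| = 952605998 > bound (violated).

Step 1: Compute V_q(n, t) = Σ_{j=0}^1 C(n, j) (q−1)^j.
  j = 0: C(15,0)·(4)^0 = 1·1 = 1.
  j = 1: C(15,1)·(4)^1 = 15·4 = 60.
  V_q(n, t) = 1 + 60 = 61.
Step 2: q^n = 5^15 = 30517578125.
Step 3: Hamming bound ⌊q^n / V_q(n,t)⌋ = ⌊30517578125/61⌋ = 500288165.
Step 4: Compare |C| = 952605998 to 500288165: violated.
The claimed |C| lies above the Hamming bound, so no 5-ary code of length 15 with d ≥ 3 can have 952605998 codewords.


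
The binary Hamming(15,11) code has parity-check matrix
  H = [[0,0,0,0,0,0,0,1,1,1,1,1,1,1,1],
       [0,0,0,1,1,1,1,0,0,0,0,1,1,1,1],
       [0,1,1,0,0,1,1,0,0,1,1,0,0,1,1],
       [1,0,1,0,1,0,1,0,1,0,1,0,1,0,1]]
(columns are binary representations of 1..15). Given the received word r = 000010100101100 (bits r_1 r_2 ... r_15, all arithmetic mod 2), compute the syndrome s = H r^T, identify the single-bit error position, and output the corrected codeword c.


s = (1, 0, 0, 1)^T, error position = 9, corrected codeword c = 000010101101100

Compute s = H r^T mod 2 one row at a time:
  s_1 = 0 + 0 + 1 + 0 + 1 + 1 + 0 + 0 = 3 ≡ 1 (mod 2).
  s_2 = 0 + 1 + 0 + 1 + 1 + 1 + 0 + 0 = 4 ≡ 0 (mod 2).
  s_3 = 0 + 0 + 0 + 1 + 1 + 0 + 0 + 0 = 2 ≡ 0 (mod 2).
  s_4 = 0 + 0 + 1 + 1 + 0 + 0 + 1 + 0 = 3 ≡ 1 (mod 2).
s = (1, 0, 0, 1)^T — this equals column 9 of H (binary 1001), so error is at position 9.
Correct: flip bit 9 of r = 000010100101100 to get c = 000010101101100.


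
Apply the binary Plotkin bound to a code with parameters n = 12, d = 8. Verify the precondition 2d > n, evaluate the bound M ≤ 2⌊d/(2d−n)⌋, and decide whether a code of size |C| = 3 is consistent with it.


Plotkin bound M ≤ 4; given |C| = 3 ≤ bound (satisfied).

Check applicability: 2d = 16, n = 12.
2d − n = 4 > 0, so Plotkin applies.
Compute d/(2d−n) = 8/4 ≈ 2.0000.
⌊d/(2d−n)⌋ = 2.
Plotkin bound: M ≤ 2·2 = 4.
Given |C| = 3, check: satisfied.
This |C| is below the Plotkin bound.


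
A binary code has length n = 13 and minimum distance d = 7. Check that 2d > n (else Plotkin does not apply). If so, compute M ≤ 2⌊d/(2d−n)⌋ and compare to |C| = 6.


Plotkin bound M ≤ 14; given |C| = 6 ≤ bound (satisfied).

Check applicability: 2d = 14, n = 13.
2d − n = 1 > 0, so Plotkin applies.
Compute d/(2d−n) = 7/1 ≈ 7.0000.
⌊d/(2d−n)⌋ = 7.
Plotkin bound: M ≤ 2·7 = 14.
Given |C| = 6, check: satisfied.
This |C| is below the Plotkin bound.


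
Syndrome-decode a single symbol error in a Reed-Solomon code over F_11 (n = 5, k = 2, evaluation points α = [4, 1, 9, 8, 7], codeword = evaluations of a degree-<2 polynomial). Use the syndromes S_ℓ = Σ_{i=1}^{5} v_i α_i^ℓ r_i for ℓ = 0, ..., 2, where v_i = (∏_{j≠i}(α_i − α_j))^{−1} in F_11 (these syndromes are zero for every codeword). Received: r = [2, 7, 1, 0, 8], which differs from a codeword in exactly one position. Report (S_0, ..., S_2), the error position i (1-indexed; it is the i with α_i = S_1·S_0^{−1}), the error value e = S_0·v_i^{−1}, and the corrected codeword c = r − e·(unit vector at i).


S = (9, 6, 4), error at position 4, error magnitude e = 1, c = [2, 7, 1, 10, 8].

Step 1: column multipliers v_i = (∏_{j≠i}(α_i − α_j))^{−1} mod 11.
  i = 1 (α = 4): (4−1)(4−9)(4−8)(4−7) = 3·(−5)·(−4)·(−3) = −180 ≡ 7, so v_1 = 7^{−1} = 8 (mod 11).
  i = 2 (α = 1): (1−4)(1−9)(1−8)(1−7) = (−3)·(−8)·(−7)·(−6) = 1008 ≡ 7, so v_2 = 7^{−1} = 8 (mod 11).
  i = 3 (α = 9): (9−4)(9−1)(9−8)(9−7) = 5·8·1·2 = 80 ≡ 3, so v_3 = 3^{−1} = 4 (mod 11).
  i = 4 (α = 8): (8−4)(8−1)(8−9)(8−7) = 4·7·(−1)·1 = −28 ≡ 5, so v_4 = 5^{−1} = 9 (mod 11).
  i = 5 (α = 7): (7−4)(7−1)(7−9)(7−8) = 3·6·(−2)·(−1) = 36 ≡ 3, so v_5 = 3^{−1} = 4 (mod 11).
  v = [8, 8, 4, 9, 4].
Step 2: syndromes of r = [2, 7, 1, 0, 8] (all sums mod 11).
  S_0 = Σ v_i r_i = 8·2 + 8·7 + 4·1 + 9·0 + 4·8 = 108 ≡ 9.
  S_1 = Σ v_i α_i r_i = 8·4·2 + 8·1·7 + 4·9·1 + 9·8·0 + 4·7·8 = 380 ≡ 6.
  α_i^2 mod 11 = [5, 1, 4, 9, 5].
  S_2 = Σ v_i α_i^2 r_i = 8·5·2 + 8·1·7 + 4·4·1 + 9·9·0 + 4·5·8 = 312 ≡ 4.
  S = (9, 6, 4) ≠ 0, so r is not a codeword (an error is present).
Step 3: locate the error. For a single error e at position i, S_ℓ = v_i·e·α_i^ℓ, so α_err = S_1/S_0.
  S_0^{−1} = 9^{−1} = 5 (mod 11), so α_err = 6·5 = 30 ≡ 8 = α_4. Error position i = 4.
  Consistency check: S_2/S_1 = 4·2 = 8 ≡ 8 = α_err ✓ (single-error assumption holds).
Step 4: error magnitude e = S_0/v_4 = S_0·∏_{j≠4}(α_4 − α_j) = 9·5 = 45 ≡ 1 (mod 11).
Step 5: correct position 4: c_4 = r_4 − e = 0 − 1 ≡ 10 (mod 11). Hence c = [2, 7, 1, 10, 8].
  Check: interpolating c through the α_i gives m(x) = 5 + 2·x (degree < 2) with m(α_i) = c_i for every i, so c is indeed a codeword.


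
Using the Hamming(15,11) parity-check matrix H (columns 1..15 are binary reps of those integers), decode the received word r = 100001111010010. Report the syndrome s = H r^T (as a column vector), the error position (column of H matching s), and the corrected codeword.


s = (0, 1, 0, 0)^T, error position = 4, corrected codeword c = 100101111010010

Compute s = H r^T mod 2 one row at a time:
  s_1 = 1 + 1 + 0 + 1 + 0 + 0 + 1 + 0 = 4 ≡ 0 (mod 2).
  s_2 = 0 + 0 + 1 + 1 + 0 + 0 + 1 + 0 = 3 ≡ 1 (mod 2).
  s_3 = 0 + 0 + 1 + 1 + 0 + 1 + 1 + 0 = 4 ≡ 0 (mod 2).
  s_4 = 1 + 0 + 0 + 1 + 1 + 1 + 0 + 0 = 4 ≡ 0 (mod 2).
s = (0, 1, 0, 0)^T — this equals column 4 of H (binary 0100), so error is at position 4.
Correct: flip bit 4 of r = 100001111010010 to get c = 100101111010010.


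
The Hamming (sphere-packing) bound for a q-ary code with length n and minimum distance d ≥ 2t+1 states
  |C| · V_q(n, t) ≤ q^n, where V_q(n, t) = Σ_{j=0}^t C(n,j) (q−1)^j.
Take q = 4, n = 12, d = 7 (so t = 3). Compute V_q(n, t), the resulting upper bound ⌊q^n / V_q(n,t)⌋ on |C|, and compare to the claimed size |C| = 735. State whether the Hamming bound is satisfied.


V_q(n, t) = 6571, q^n = 16777216, Hamming bound = 2553, |C| = 735 ≤ bound (satisfied).

Step 1: Compute V_q(n, t) = Σ_{j=0}^3 C(n, j) (q−1)^j.
  j = 0: C(12,0)·(3)^0 = 1·1 = 1.
  j = 1: C(12,1)·(3)^1 = 12·3 = 36.
  j = 2: C(12,2)·(3)^2 = 66·9 = 594.
  j = 3: C(12,3)·(3)^3 = 220·27 = 5940.
  V_q(n, t) = 1 + 36 + 594 + 5940 = 6571.
Step 2: q^n = 4^12 = 16777216.
Step 3: Hamming bound ⌊q^n / V_q(n,t)⌋ = ⌊16777216/6571⌋ = 2553.
Step 4: Compare |C| = 735 to 2553: satisfied.
The claimed |C| lies below the Hamming bound.


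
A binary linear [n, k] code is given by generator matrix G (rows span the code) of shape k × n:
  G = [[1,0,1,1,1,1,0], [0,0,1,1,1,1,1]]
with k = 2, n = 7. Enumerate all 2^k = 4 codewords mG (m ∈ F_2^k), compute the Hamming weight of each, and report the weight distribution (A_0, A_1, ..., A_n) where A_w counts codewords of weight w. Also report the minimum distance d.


Weight distribution: A_0 = 1, A_2 = 1, A_5 = 2. Minimum distance d = 2.

Enumerate all 2^2 = 4 messages m ∈ F_2^2.
For each, compute codeword c = mG in F_2^7, then tally its weight.
  m = 00 → c = 0000000, weight = 0.
  m = 10 → c = 1011110, weight = 5.
  m = 01 → c = 0011111, weight = 5.
  m = 11 → c = 1000001, weight = 2.
Tally weights:
  weight 0: 1 codewords.
  weight 2: 1 codewords.
  weight 5: 2 codewords.
Minimum distance d = smallest w > 0 with A_w > 0 = 2.
Sanity: Σ A_w = 4 = 2^2 = 4 ✓.


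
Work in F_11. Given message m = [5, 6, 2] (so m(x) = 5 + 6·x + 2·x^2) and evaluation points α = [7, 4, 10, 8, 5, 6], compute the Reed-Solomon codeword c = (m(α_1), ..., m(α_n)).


c = [2, 6, 1, 5, 8, 3]

Message polynomial: m(x) = 5 + 6·x + 2·x^2 (mod 11).
For each evaluation point α_i, compute m(α_i) mod 11:
  α_1 = 7: Horner steps 2 → 9 → 2, so m(7) = 2.
  α_2 = 4: Horner steps 2 → 3 → 6, so m(4) = 6.
  α_3 = 10: Horner steps 2 → 4 → 1, so m(10) = 1.
  α_4 = 8: Horner steps 2 → 0 → 5, so m(8) = 5.
  α_5 = 5: Horner steps 2 → 5 → 8, so m(5) = 8.
  α_6 = 6: Horner steps 2 → 7 → 3, so m(6) = 3.
Codeword c = [2, 6, 1, 5, 8, 3] ∈ F_11^6.


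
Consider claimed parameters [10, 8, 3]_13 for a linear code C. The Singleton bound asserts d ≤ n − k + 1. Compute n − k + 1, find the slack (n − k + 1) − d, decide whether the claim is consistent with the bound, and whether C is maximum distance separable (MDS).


Singleton RHS = n − k + 1 = 3, slack = 0, bound satisfied, MDS.

Singleton bound: d ≤ n − k + 1.
Here n = 10, k = 8, so n − k + 1 = 3.
Given d = 3, check d ≤ 3: YES.
Slack = (n − k + 1) − d = 0.
The code is MDS (slack = 0).
Description: the claimed parameters are [10, 8, 3]_13; such a code would be MDS (meets Singleton bound).


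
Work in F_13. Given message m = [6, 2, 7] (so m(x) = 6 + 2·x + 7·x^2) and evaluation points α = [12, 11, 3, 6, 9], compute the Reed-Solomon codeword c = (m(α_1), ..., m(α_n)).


c = [11, 4, 10, 10, 6]

Message polynomial: m(x) = 6 + 2·x + 7·x^2 (mod 13).
For each evaluation point α_i, compute m(α_i) mod 13:
  α_1 = 12: Horner steps 7 → 8 → 11, so m(12) = 11.
  α_2 = 11: Horner steps 7 → 1 → 4, so m(11) = 4.
  α_3 = 3: Horner steps 7 → 10 → 10, so m(3) = 10.
  α_4 = 6: Horner steps 7 → 5 → 10, so m(6) = 10.
  α_5 = 9: Horner steps 7 → 0 → 6, so m(9) = 6.
Codeword c = [11, 4, 10, 10, 6] ∈ F_13^5.


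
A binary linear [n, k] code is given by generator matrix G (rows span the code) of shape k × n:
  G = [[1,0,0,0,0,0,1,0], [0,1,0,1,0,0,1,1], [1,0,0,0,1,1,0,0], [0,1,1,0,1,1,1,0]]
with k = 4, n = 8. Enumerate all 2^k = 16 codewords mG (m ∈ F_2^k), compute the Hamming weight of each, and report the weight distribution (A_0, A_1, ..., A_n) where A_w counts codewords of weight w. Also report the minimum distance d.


Weight distribution: A_0 = 1, A_2 = 2, A_3 = 2, A_4 = 5, A_5 = 4, A_7 = 2. Minimum distance d = 2.

Enumerate all 2^4 = 16 messages m ∈ F_2^4.
For each, compute codeword c = mG in F_2^8, then tally its weight.
  m = 0000 → c = 00000000, weight = 0.
  m = 1000 → c = 10000010, weight = 2.
  m = 0100 → c = 01010011, weight = 4.
  m = 1100 → c = 11010001, weight = 4.
  m = 0010 → c = 10001100, weight = 3.
  m = 1010 → c = 00001110, weight = 3.
  m = 0110 → c = 11011111, weight = 7.
  m = 1110 → c = 01011101, weight = 5.
  m = 0001 → c = 01101110, weight = 5.
  m = 1001 → c = 11101100, weight = 5.
  m = 0101 → c = 00111101, weight = 5.
  m = 1101 → c = 10111111, weight = 7.
  m = 0011 → c = 11100010, weight = 4.
  m = 1011 → c = 01100000, weight = 2.
  m = 0111 → c = 10110001, weight = 4.
  m = 1111 → c = 00110011, weight = 4.
Tally weights:
  weight 0: 1 codewords.
  weight 2: 2 codewords.
  weight 3: 2 codewords.
  weight 4: 5 codewords.
  weight 5: 4 codewords.
  weight 7: 2 codewords.
Minimum distance d = smallest w > 0 with A_w > 0 = 2.
Sanity: Σ A_w = 16 = 2^4 = 16 ✓.


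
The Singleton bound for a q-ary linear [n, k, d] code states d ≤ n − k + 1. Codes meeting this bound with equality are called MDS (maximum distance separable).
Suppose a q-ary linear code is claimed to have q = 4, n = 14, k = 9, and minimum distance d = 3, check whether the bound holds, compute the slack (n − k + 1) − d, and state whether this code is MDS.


Singleton RHS = n − k + 1 = 6, slack = 3, bound satisfied, not MDS.

Singleton bound: d ≤ n − k + 1.
Here n = 14, k = 9, so n − k + 1 = 6.
Given d = 3, check d ≤ 6: YES.
Slack = (n − k + 1) − d = 3.
The code is NOT MDS (slack = 3 > 0).
Description: the claimed parameters are [14, 9, 3]_4; such a code would be non-MDS.


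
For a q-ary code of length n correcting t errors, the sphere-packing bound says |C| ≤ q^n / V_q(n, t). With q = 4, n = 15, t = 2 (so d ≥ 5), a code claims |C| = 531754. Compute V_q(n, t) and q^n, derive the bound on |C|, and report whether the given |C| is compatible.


V_q(n, t) = 991, q^n = 1073741824, Hamming bound = 1083493, |C| = 531754 ≤ bound (satisfied).

Step 1: Compute V_q(n, t) = Σ_{j=0}^2 C(n, j) (q−1)^j.
  j = 0: C(15,0)·(3)^0 = 1·1 = 1.
  j = 1: C(15,1)·(3)^1 = 15·3 = 45.
  j = 2: C(15,2)·(3)^2 = 105·9 = 945.
  V_q(n, t) = 1 + 45 + 945 = 991.
Step 2: q^n = 4^15 = 1073741824.
Step 3: Hamming bound ⌊q^n / V_q(n,t)⌋ = ⌊1073741824/991⌋ = 1083493.
Step 4: Compare |C| = 531754 to 1083493: satisfied.
The claimed |C| lies below the Hamming bound.


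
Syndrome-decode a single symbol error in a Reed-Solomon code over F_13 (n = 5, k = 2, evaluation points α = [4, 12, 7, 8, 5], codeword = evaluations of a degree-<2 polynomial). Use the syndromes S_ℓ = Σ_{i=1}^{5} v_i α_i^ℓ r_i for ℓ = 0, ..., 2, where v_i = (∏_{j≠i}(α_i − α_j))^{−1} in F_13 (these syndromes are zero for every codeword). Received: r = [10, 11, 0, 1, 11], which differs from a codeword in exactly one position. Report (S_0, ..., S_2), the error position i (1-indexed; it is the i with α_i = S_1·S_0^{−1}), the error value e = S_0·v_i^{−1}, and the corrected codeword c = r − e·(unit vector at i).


S = (3, 10, 3), error at position 2, error magnitude e = 6, c = [10, 5, 0, 1, 11].

Step 1: column multipliers v_i = (∏_{j≠i}(α_i − α_j))^{−1} mod 13.
  i = 1 (α = 4): (4−12)(4−7)(4−8)(4−5) = (−8)·(−3)·(−4)·(−1) = 96 ≡ 5, so v_1 = 5^{−1} = 8 (mod 13).
  i = 2 (α = 12): (12−4)(12−7)(12−8)(12−5) = 8·5·4·7 = 1120 ≡ 2, so v_2 = 2^{−1} = 7 (mod 13).
  i = 3 (α = 7): (7−4)(7−12)(7−8)(7−5) = 3·(−5)·(−1)·2 = 30 ≡ 4, so v_3 = 4^{−1} = 10 (mod 13).
  i = 4 (α = 8): (8−4)(8−12)(8−7)(8−5) = 4·(−4)·1·3 = −48 ≡ 4, so v_4 = 4^{−1} = 10 (mod 13).
  i = 5 (α = 5): (5−4)(5−12)(5−7)(5−8) = 1·(−7)·(−2)·(−3) = −42 ≡ 10, so v_5 = 10^{−1} = 4 (mod 13).
  v = [8, 7, 10, 10, 4].
Step 2: syndromes of r = [10, 11, 0, 1, 11] (all sums mod 13).
  S_0 = Σ v_i r_i = 8·10 + 7·11 + 10·0 + 10·1 + 4·11 = 211 ≡ 3.
  S_1 = Σ v_i α_i r_i = 8·4·10 + 7·12·11 + 10·7·0 + 10·8·1 + 4·5·11 = 1544 ≡ 10.
  α_i^2 mod 13 = [3, 1, 10, 12, 12].
  S_2 = Σ v_i α_i^2 r_i = 8·3·10 + 7·1·11 + 10·10·0 + 10·12·1 + 4·12·11 = 965 ≡ 3.
  S = (3, 10, 3) ≠ 0, so r is not a codeword (an error is present).
Step 3: locate the error. For a single error e at position i, S_ℓ = v_i·e·α_i^ℓ, so α_err = S_1/S_0.
  S_0^{−1} = 3^{−1} = 9 (mod 13), so α_err = 10·9 = 90 ≡ 12 = α_2. Error position i = 2.
  Consistency check: S_2/S_1 = 3·4 = 12 ≡ 12 = α_err ✓ (single-error assumption holds).
Step 4: error magnitude e = S_0/v_2 = S_0·∏_{j≠2}(α_2 − α_j) = 3·2 = 6 ≡ 6 (mod 13).
Step 5: correct position 2: c_2 = r_2 − e = 11 − 6 ≡ 5 (mod 13). Hence c = [10, 5, 0, 1, 11].
  Check: interpolating c through the α_i gives m(x) = 6 + 1·x (degree < 2) with m(α_i) = c_i for every i, so c is indeed a codeword.


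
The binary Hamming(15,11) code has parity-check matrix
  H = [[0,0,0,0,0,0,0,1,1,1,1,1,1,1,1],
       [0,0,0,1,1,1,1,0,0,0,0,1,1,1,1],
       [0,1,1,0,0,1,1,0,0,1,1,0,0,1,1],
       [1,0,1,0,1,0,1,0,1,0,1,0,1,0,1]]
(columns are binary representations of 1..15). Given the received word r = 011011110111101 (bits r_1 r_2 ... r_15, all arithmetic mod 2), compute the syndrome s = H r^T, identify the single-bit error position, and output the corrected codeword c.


s = (0, 0, 1, 0)^T, error position = 2, corrected codeword c = 001011110111101

Compute s = H r^T mod 2 one row at a time:
  s_1 = 1 + 0 + 1 + 1 + 1 + 1 + 0 + 1 = 6 ≡ 0 (mod 2).
  s_2 = 0 + 1 + 1 + 1 + 1 + 1 + 0 + 1 = 6 ≡ 0 (mod 2).
  s_3 = 1 + 1 + 1 + 1 + 1 + 1 + 0 + 1 = 7 ≡ 1 (mod 2).
  s_4 = 0 + 1 + 1 + 1 + 0 + 1 + 1 + 1 = 6 ≡ 0 (mod 2).
s = (0, 0, 1, 0)^T — this equals column 2 of H (binary 0010), so error is at position 2.
Correct: flip bit 2 of r = 011011110111101 to get c = 001011110111101.


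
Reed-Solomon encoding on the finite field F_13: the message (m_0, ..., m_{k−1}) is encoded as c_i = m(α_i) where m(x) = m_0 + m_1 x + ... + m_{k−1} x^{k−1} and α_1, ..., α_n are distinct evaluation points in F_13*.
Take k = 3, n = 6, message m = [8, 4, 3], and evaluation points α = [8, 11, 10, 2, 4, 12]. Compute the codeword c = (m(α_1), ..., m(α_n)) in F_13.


c = [11, 12, 10, 2, 7, 7]

Message polynomial: m(x) = 8 + 4·x + 3·x^2 (mod 13).
For each evaluation point α_i, compute m(α_i) mod 13:
  α_1 = 8: Horner steps 3 → 2 → 11, so m(8) = 11.
  α_2 = 11: Horner steps 3 → 11 → 12, so m(11) = 12.
  α_3 = 10: Horner steps 3 → 8 → 10, so m(10) = 10.
  α_4 = 2: Horner steps 3 → 10 → 2, so m(2) = 2.
  α_5 = 4: Horner steps 3 → 3 → 7, so m(4) = 7.
  α_6 = 12: Horner steps 3 → 1 → 7, so m(12) = 7.
Codeword c = [11, 12, 10, 2, 7, 7] ∈ F_13^6.


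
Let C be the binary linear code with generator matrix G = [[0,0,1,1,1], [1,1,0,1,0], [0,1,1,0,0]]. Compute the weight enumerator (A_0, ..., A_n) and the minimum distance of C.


Weight distribution: A_0 = 1, A_2 = 2, A_3 = 4, A_4 = 1. Minimum distance d = 2.

Enumerate all 2^3 = 8 messages m ∈ F_2^3.
For each, compute codeword c = mG in F_2^5, then tally its weight.
  m = 000 → c = 00000, weight = 0.
  m = 100 → c = 00111, weight = 3.
  m = 010 → c = 11010, weight = 3.
  m = 110 → c = 11101, weight = 4.
  m = 001 → c = 01100, weight = 2.
  m = 101 → c = 01011, weight = 3.
  m = 011 → c = 10110, weight = 3.
  m = 111 → c = 10001, weight = 2.
Tally weights:
  weight 0: 1 codewords.
  weight 2: 2 codewords.
  weight 3: 4 codewords.
  weight 4: 1 codewords.
Minimum distance d = smallest w > 0 with A_w > 0 = 2.
Sanity: Σ A_w = 8 = 2^3 = 8 ✓.


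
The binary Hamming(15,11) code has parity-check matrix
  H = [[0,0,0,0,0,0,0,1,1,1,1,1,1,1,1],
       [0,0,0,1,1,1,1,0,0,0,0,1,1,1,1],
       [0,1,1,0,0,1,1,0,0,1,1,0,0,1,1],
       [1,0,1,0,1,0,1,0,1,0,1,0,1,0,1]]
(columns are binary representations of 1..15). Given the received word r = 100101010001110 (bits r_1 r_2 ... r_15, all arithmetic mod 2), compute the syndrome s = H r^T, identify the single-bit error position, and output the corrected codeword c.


s = (0, 1, 0, 0)^T, error position = 4, corrected codeword c = 100001010001110

Compute s = H r^T mod 2 one row at a time:
  s_1 = 1 + 0 + 0 + 0 + 1 + 1 + 1 + 0 = 4 ≡ 0 (mod 2).
  s_2 = 1 + 0 + 1 + 0 + 1 + 1 + 1 + 0 = 5 ≡ 1 (mod 2).
  s_3 = 0 + 0 + 1 + 0 + 0 + 0 + 1 + 0 = 2 ≡ 0 (mod 2).
  s_4 = 1 + 0 + 0 + 0 + 0 + 0 + 1 + 0 = 2 ≡ 0 (mod 2).
s = (0, 1, 0, 0)^T — this equals column 4 of H (binary 0100), so error is at position 4.
Correct: flip bit 4 of r = 100101010001110 to get c = 100001010001110.


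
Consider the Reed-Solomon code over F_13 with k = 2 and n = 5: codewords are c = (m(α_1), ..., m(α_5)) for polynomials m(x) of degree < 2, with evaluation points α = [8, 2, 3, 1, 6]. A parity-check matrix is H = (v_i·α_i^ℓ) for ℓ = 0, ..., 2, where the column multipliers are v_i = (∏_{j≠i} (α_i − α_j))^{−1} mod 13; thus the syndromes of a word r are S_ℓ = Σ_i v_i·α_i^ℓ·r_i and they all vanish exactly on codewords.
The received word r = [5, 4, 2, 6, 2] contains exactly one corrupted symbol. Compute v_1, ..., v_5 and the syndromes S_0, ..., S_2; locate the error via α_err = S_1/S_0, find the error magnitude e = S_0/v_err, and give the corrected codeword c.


S = (11, 1, 6), error at position 5, error magnitude e = 6, c = [5, 4, 2, 6, 9].

Step 1: column multipliers v_i = (∏_{j≠i}(α_i − α_j))^{−1} mod 13.
  i = 1 (α = 8): (8−2)(8−3)(8−1)(8−6) = 6·5·7·2 = 420 ≡ 4, so v_1 = 4^{−1} = 10 (mod 13).
  i = 2 (α = 2): (2−8)(2−3)(2−1)(2−6) = (−6)·(−1)·1·(−4) = −24 ≡ 2, so v_2 = 2^{−1} = 7 (mod 13).
  i = 3 (α = 3): (3−8)(3−2)(3−1)(3−6) = (−5)·1·2·(−3) = 30 ≡ 4, so v_3 = 4^{−1} = 10 (mod 13).
  i = 4 (α = 1): (1−8)(1−2)(1−3)(1−6) = (−7)·(−1)·(−2)·(−5) = 70 ≡ 5, so v_4 = 5^{−1} = 8 (mod 13).
  i = 5 (α = 6): (6−8)(6−2)(6−3)(6−1) = (−2)·4·3·5 = −120 ≡ 10, so v_5 = 10^{−1} = 4 (mod 13).
  v = [10, 7, 10, 8, 4].
Step 2: syndromes of r = [5, 4, 2, 6, 2] (all sums mod 13).
  S_0 = Σ v_i r_i = 10·5 + 7·4 + 10·2 + 8·6 + 4·2 = 154 ≡ 11.
  S_1 = Σ v_i α_i r_i = 10·8·5 + 7·2·4 + 10·3·2 + 8·1·6 + 4·6·2 = 612 ≡ 1.
  α_i^2 mod 13 = [12, 4, 9, 1, 10].
  S_2 = Σ v_i α_i^2 r_i = 10·12·5 + 7·4·4 + 10·9·2 + 8·1·6 + 4·10·2 = 1020 ≡ 6.
  S = (11, 1, 6) ≠ 0, so r is not a codeword (an error is present).
Step 3: locate the error. For a single error e at position i, S_ℓ = v_i·e·α_i^ℓ, so α_err = S_1/S_0.
  S_0^{−1} = 11^{−1} = 6 (mod 13), so α_err = 1·6 = 6 ≡ 6 = α_5. Error position i = 5.
  Consistency check: S_2/S_1 = 6·1 = 6 ≡ 6 = α_err ✓ (single-error assumption holds).
Step 4: error magnitude e = S_0/v_5 = S_0·∏_{j≠5}(α_5 − α_j) = 11·10 = 110 ≡ 6 (mod 13).
Step 5: correct position 5: c_5 = r_5 − e = 2 − 6 ≡ 9 (mod 13). Hence c = [5, 4, 2, 6, 9].
  Check: interpolating c through the α_i gives m(x) = 8 + 11·x (degree < 2) with m(α_i) = c_i for every i, so c is indeed a codeword.


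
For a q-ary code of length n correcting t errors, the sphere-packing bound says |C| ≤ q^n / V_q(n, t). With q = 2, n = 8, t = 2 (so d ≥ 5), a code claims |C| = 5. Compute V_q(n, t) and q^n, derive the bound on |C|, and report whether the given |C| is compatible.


V_q(n, t) = 37, q^n = 256, Hamming bound = 6, |C| = 5 ≤ bound (satisfied).

Step 1: Compute V_q(n, t) = Σ_{j=0}^2 C(n, j) (q−1)^j.
  j = 0: C(8,0)·(1)^0 = 1·1 = 1.
  j = 1: C(8,1)·(1)^1 = 8·1 = 8.
  j = 2: C(8,2)·(1)^2 = 28·1 = 28.
  V_q(n, t) = 1 + 8 + 28 = 37.
Step 2: q^n = 2^8 = 256.
Step 3: Hamming bound ⌊q^n / V_q(n,t)⌋ = ⌊256/37⌋ = 6.
Step 4: Compare |C| = 5 to 6: satisfied.
The claimed |C| lies below the Hamming bound.


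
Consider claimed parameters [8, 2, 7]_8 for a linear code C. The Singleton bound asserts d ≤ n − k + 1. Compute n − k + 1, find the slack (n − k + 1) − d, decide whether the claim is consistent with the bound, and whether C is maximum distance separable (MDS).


Singleton RHS = n − k + 1 = 7, slack = 0, bound satisfied, MDS.

Singleton bound: d ≤ n − k + 1.
Here n = 8, k = 2, so n − k + 1 = 7.
Given d = 7, check d ≤ 7: YES.
Slack = (n − k + 1) − d = 0.
The code is MDS (slack = 0).
Description: the claimed parameters are [8, 2, 7]_8; such a code would be MDS (meets Singleton bound).


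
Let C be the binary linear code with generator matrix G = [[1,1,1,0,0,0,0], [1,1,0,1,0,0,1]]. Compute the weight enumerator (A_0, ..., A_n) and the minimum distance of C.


Weight distribution: A_0 = 1, A_3 = 2, A_4 = 1. Minimum distance d = 3.

Enumerate all 2^2 = 4 messages m ∈ F_2^2.
For each, compute codeword c = mG in F_2^7, then tally its weight.
  m = 00 → c = 0000000, weight = 0.
  m = 10 → c = 1110000, weight = 3.
  m = 01 → c = 1101001, weight = 4.
  m = 11 → c = 0011001, weight = 3.
Tally weights:
  weight 0: 1 codewords.
  weight 3: 2 codewords.
  weight 4: 1 codewords.
Minimum distance d = smallest w > 0 with A_w > 0 = 3.
Sanity: Σ A_w = 4 = 2^2 = 4 ✓.


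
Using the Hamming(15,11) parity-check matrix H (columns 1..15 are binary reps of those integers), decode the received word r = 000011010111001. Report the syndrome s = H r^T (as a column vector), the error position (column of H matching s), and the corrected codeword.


s = (1, 0, 0, 1)^T, error position = 9, corrected codeword c = 000011011111001

Compute s = H r^T mod 2 one row at a time:
  s_1 = 1 + 0 + 1 + 1 + 1 + 0 + 0 + 1 = 5 ≡ 1 (mod 2).
  s_2 = 0 + 1 + 1 + 0 + 1 + 0 + 0 + 1 = 4 ≡ 0 (mod 2).
  s_3 = 0 + 0 + 1 + 0 + 1 + 1 + 0 + 1 = 4 ≡ 0 (mod 2).
  s_4 = 0 + 0 + 1 + 0 + 0 + 1 + 0 + 1 = 3 ≡ 1 (mod 2).
s = (1, 0, 0, 1)^T — this equals column 9 of H (binary 1001), so error is at position 9.
Correct: flip bit 9 of r = 000011010111001 to get c = 000011011111001.


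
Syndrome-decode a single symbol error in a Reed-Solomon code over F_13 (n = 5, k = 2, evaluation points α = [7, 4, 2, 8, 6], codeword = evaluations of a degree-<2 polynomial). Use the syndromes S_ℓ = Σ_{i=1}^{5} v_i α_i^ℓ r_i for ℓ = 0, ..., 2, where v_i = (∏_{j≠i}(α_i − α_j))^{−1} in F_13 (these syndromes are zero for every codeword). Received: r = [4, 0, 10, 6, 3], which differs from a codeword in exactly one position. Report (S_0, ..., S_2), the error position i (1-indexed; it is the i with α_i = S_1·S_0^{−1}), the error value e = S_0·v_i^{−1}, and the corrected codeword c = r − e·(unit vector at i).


S = (10, 5, 9), error at position 1, error magnitude e = 6, c = [11, 0, 10, 6, 3].

Step 1: column multipliers v_i = (∏_{j≠i}(α_i − α_j))^{−1} mod 13.
  i = 1 (α = 7): (7−4)(7−2)(7−8)(7−6) = 3·5·(−1)·1 = −15 ≡ 11, so v_1 = 11^{−1} = 6 (mod 13).
  i = 2 (α = 4): (4−7)(4−2)(4−8)(4−6) = (−3)·2·(−4)·(−2) = −48 ≡ 4, so v_2 = 4^{−1} = 10 (mod 13).
  i = 3 (α = 2): (2−7)(2−4)(2−8)(2−6) = (−5)·(−2)·(−6)·(−4) = 240 ≡ 6, so v_3 = 6^{−1} = 11 (mod 13).
  i = 4 (α = 8): (8−7)(8−4)(8−2)(8−6) = 1·4·6·2 = 48 ≡ 9, so v_4 = 9^{−1} = 3 (mod 13).
  i = 5 (α = 6): (6−7)(6−4)(6−2)(6−8) = (−1)·2·4·(−2) = 16 ≡ 3, so v_5 = 3^{−1} = 9 (mod 13).
  v = [6, 10, 11, 3, 9].
Step 2: syndromes of r = [4, 0, 10, 6, 3] (all sums mod 13).
  S_0 = Σ v_i r_i = 6·4 + 10·0 + 11·10 + 3·6 + 9·3 = 179 ≡ 10.
  S_1 = Σ v_i α_i r_i = 6·7·4 + 10·4·0 + 11·2·10 + 3·8·6 + 9·6·3 = 694 ≡ 5.
  α_i^2 mod 13 = [10, 3, 4, 12, 10].
  S_2 = Σ v_i α_i^2 r_i = 6·10·4 + 10·3·0 + 11·4·10 + 3·12·6 + 9·10·3 = 1166 ≡ 9.
  S = (10, 5, 9) ≠ 0, so r is not a codeword (an error is present).
Step 3: locate the error. For a single error e at position i, S_ℓ = v_i·e·α_i^ℓ, so α_err = S_1/S_0.
  S_0^{−1} = 10^{−1} = 4 (mod 13), so α_err = 5·4 = 20 ≡ 7 = α_1. Error position i = 1.
  Consistency check: S_2/S_1 = 9·8 = 72 ≡ 7 = α_err ✓ (single-error assumption holds).
Step 4: error magnitude e = S_0/v_1 = S_0·∏_{j≠1}(α_1 − α_j) = 10·11 = 110 ≡ 6 (mod 13).
Step 5: correct position 1: c_1 = r_1 − e = 4 − 6 ≡ 11 (mod 13). Hence c = [11, 0, 10, 6, 3].
  Check: interpolating c through the α_i gives m(x) = 7 + 8·x (degree < 2) with m(α_i) = c_i for every i, so c is indeed a codeword.


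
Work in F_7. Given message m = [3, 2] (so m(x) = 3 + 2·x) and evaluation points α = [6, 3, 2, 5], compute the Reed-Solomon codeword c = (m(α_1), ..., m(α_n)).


c = [1, 2, 0, 6]

Message polynomial: m(x) = 3 + 2·x (mod 7).
For each evaluation point α_i, compute m(α_i) mod 7:
  α_1 = 6: Horner steps 2 → 1, so m(6) = 1.
  α_2 = 3: Horner steps 2 → 2, so m(3) = 2.
  α_3 = 2: Horner steps 2 → 0, so m(2) = 0.
  α_4 = 5: Horner steps 2 → 6, so m(5) = 6.
Codeword c = [1, 2, 0, 6] ∈ F_7^4.
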